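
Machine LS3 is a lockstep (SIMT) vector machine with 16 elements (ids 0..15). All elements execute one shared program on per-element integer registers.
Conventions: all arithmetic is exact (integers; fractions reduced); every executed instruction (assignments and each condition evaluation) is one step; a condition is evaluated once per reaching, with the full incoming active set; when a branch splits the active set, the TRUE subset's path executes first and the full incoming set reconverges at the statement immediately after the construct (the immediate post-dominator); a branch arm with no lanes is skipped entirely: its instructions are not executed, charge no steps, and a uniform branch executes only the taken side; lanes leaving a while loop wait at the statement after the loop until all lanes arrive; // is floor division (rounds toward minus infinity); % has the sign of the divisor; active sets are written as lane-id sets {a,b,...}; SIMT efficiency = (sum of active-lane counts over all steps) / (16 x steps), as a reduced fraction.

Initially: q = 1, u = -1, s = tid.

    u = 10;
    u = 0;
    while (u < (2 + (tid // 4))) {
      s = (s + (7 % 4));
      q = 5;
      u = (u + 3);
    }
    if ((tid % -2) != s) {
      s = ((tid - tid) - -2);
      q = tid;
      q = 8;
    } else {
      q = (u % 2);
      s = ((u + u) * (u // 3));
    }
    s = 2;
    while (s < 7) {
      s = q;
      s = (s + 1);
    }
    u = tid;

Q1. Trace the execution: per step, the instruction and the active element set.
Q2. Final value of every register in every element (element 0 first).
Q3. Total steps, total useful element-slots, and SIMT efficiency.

step 0: u <- 10                      {0,1,2,3,4,5,6,7,8,9,10,11,12,13,14,15}
step 1: u <- 0                       {0,1,2,3,4,5,6,7,8,9,10,11,12,13,14,15}
step 2: eval (u < (2 + (tid // 4)))  {0,1,2,3,4,5,6,7,8,9,10,11,12,13,14,15}
step 3: s <- (s + (7 % 4))           {0,1,2,3,4,5,6,7,8,9,10,11,12,13,14,15}
step 4: q <- 5                       {0,1,2,3,4,5,6,7,8,9,10,11,12,13,14,15}
step 5: u <- (u + 3)                 {0,1,2,3,4,5,6,7,8,9,10,11,12,13,14,15}
step 6: eval (u < (2 + (tid // 4)))  {0,1,2,3,4,5,6,7,8,9,10,11,12,13,14,15}
step 7: s <- (s + (7 % 4))           {8,9,10,11,12,13,14,15}
step 8: q <- 5                       {8,9,10,11,12,13,14,15}
step 9: u <- (u + 3)                 {8,9,10,11,12,13,14,15}
step 10: eval (u < (2 + (tid // 4)))  {8,9,10,11,12,13,14,15}
step 11: eval ((tid % -2) != s)       {0,1,2,3,4,5,6,7,8,9,10,11,12,13,14,15}
step 12: s <- ((tid - tid) - -2)      {0,1,2,3,4,5,6,7,8,9,10,11,12,13,14,15}
step 13: q <- tid                     {0,1,2,3,4,5,6,7,8,9,10,11,12,13,14,15}
step 14: q <- 8                       {0,1,2,3,4,5,6,7,8,9,10,11,12,13,14,15}
step 15: s <- 2                       {0,1,2,3,4,5,6,7,8,9,10,11,12,13,14,15}
step 16: eval (s < 7)                 {0,1,2,3,4,5,6,7,8,9,10,11,12,13,14,15}
step 17: s <- q                       {0,1,2,3,4,5,6,7,8,9,10,11,12,13,14,15}
step 18: s <- (s + 1)                 {0,1,2,3,4,5,6,7,8,9,10,11,12,13,14,15}
step 19: eval (s < 7)                 {0,1,2,3,4,5,6,7,8,9,10,11,12,13,14,15}
step 20: u <- tid                     {0,1,2,3,4,5,6,7,8,9,10,11,12,13,14,15}

Answer: 21 steps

q: 8,8,8,8,8,8,8,8,8,8,8,8,8,8,8,8
u: 0,1,2,3,4,5,6,7,8,9,10,11,12,13,14,15
s: 9,9,9,9,9,9,9,9,9,9,9,9,9,9,9,9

steps = 21; useful = 304; efficiency = 304/336 = 19/21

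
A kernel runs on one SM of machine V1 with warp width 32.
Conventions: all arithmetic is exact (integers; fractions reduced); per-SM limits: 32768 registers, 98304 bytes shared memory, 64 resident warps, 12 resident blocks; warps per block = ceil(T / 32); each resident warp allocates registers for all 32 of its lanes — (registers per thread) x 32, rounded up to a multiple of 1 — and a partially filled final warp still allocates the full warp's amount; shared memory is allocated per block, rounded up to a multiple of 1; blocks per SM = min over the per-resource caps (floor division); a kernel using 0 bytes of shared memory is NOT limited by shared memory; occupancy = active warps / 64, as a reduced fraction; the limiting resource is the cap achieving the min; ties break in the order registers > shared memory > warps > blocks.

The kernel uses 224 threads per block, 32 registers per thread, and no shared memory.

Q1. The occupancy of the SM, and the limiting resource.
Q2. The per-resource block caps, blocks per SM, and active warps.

Answer: occupancy 7/16, limited by registers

registers: 4 blocks
shared memory: no limit (kernel uses none)
warps: 9 blocks
blocks: 12 blocks

Answer: 4 blocks, 28 active warps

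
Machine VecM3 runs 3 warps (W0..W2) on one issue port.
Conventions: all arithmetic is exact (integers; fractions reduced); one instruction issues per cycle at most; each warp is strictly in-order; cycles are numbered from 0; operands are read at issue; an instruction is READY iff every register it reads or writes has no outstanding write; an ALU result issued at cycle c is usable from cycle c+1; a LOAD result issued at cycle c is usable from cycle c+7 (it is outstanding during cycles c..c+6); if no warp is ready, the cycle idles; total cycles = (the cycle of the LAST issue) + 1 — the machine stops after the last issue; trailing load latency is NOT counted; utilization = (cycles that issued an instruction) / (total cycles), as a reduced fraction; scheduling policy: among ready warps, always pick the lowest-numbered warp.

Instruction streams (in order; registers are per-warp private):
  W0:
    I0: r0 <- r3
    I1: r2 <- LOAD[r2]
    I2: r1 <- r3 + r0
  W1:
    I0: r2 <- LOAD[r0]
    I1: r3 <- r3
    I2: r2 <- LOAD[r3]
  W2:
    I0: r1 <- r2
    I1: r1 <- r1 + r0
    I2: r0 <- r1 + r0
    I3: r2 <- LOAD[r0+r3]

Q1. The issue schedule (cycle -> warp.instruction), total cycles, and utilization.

cycle 0: W0.I0
cycle 1: W0.I1
cycle 2: W0.I2
cycle 3: W1.I0
cycle 4: W1.I1
cycle 5: W2.I0
cycle 6: W2.I1
cycle 7: W2.I2
cycle 8: W2.I3
cycle 9: idle
cycle 10: W1.I2

Answer: 11 cycles, utilization 10/11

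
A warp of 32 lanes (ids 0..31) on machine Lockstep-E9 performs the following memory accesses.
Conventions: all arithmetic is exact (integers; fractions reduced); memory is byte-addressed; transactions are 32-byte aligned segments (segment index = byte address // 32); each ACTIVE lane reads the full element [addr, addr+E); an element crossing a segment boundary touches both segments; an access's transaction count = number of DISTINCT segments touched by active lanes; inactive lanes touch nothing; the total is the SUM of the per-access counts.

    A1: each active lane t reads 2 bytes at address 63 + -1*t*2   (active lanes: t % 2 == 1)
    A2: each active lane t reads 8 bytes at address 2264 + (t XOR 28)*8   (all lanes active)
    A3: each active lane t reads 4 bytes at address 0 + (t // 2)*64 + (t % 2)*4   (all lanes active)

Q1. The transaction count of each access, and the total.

A1: 2 transactions
A2: 9 transactions
A3: 16 transactions

Answer: 2,9,16; total 27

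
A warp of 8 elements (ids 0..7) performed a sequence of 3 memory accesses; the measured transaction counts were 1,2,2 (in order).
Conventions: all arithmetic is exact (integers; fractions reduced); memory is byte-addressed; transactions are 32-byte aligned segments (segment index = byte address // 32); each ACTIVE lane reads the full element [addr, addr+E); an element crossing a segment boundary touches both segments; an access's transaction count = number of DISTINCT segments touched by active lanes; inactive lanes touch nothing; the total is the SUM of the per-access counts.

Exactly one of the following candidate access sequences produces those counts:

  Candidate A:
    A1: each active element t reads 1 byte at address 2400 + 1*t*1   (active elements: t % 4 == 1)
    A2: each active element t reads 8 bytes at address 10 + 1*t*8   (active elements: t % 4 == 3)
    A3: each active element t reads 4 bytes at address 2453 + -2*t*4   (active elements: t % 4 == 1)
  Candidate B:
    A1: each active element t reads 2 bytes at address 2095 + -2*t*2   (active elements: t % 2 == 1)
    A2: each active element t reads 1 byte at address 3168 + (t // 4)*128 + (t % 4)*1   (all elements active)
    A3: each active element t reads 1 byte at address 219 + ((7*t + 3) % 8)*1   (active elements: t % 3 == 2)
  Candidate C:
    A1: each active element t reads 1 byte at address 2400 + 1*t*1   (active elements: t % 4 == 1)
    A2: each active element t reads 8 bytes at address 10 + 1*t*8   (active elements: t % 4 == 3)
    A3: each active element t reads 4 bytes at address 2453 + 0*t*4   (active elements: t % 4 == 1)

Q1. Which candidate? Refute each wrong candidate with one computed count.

B: A1 gives 2 transactions, not 1
C: A3 gives 1 transaction, not 2
A: all counts match (1,2,2)

Answer: A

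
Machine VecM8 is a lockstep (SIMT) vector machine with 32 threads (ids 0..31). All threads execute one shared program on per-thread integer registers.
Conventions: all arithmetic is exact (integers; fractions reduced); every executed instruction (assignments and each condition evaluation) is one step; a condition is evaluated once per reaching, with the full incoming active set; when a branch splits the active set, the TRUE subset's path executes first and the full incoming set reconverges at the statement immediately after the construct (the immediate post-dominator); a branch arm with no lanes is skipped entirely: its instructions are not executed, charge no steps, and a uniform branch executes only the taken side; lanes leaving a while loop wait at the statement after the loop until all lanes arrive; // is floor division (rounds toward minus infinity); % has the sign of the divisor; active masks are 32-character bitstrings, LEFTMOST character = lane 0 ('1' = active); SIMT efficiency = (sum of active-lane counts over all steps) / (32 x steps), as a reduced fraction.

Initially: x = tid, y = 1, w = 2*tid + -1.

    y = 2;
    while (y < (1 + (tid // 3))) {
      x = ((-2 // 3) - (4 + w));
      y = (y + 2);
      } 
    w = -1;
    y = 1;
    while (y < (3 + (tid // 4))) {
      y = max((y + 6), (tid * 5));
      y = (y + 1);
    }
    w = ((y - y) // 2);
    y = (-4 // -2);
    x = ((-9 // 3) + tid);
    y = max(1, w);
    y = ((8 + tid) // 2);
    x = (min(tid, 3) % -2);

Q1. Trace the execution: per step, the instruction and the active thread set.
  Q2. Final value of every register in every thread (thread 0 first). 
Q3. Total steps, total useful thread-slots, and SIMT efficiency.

step 0: y <- 2                       11111111111111111111111111111111
step 1: eval (y < (1 + (tid // 3)))  11111111111111111111111111111111
step 2: x <- ((-2 // 3) - (4 + w))   00000011111111111111111111111111
step 3: y <- (y + 2)                 00000011111111111111111111111111
step 4: eval (y < (1 + (tid // 3)))  00000011111111111111111111111111
step 5: x <- ((-2 // 3) - (4 + w))   00000000000011111111111111111111
step 6: y <- (y + 2)                 00000000000011111111111111111111
step 7: eval (y < (1 + (tid // 3)))  00000000000011111111111111111111
step 8: x <- ((-2 // 3) - (4 + w))   00000000000000000011111111111111
step 9: y <- (y + 2)                 00000000000000000011111111111111
step 10: eval (y < (1 + (tid // 3)))  00000000000000000011111111111111
step 11: x <- ((-2 // 3) - (4 + w))   00000000000000000000000011111111
step 12: y <- (y + 2)                 00000000000000000000000011111111
step 13: eval (y < (1 + (tid // 3)))  00000000000000000000000011111111
step 14: x <- ((-2 // 3) - (4 + w))   00000000000000000000000000000011
step 15: y <- (y + 2)                 00000000000000000000000000000011
step 16: eval (y < (1 + (tid // 3)))  00000000000000000000000000000011
step 17: w <- -1                      11111111111111111111111111111111
step 18: y <- 1                       11111111111111111111111111111111
step 19: eval (y < (3 + (tid // 4)))  11111111111111111111111111111111
step 20: y <- max((y + 6), (tid * 5)) 11111111111111111111111111111111
step 21: y <- (y + 1)                 11111111111111111111111111111111
step 22: eval (y < (3 + (tid // 4)))  11111111111111111111111111111111
step 23: w <- ((y - y) // 2)          11111111111111111111111111111111
step 24: y <- (-4 // -2)              11111111111111111111111111111111
step 25: x <- ((-9 // 3) + tid)       11111111111111111111111111111111
step 26: y <- max(1, w)               11111111111111111111111111111111
step 27: y <- ((8 + tid) // 2)        11111111111111111111111111111111
step 28: x <- (min(tid, 3) % -2)      11111111111111111111111111111111

Answer: 29 steps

x: 0,-1,0,-1,-1,-1,-1,-1,-1,-1,-1,-1,-1,-1,-1,-1,-1,-1,-1,-1,-1,-1,-1,-1,-1,-1,-1,-1,-1,-1,-1,-1
y: 4,4,5,5,6,6,7,7,8,8,9,9,10,10,11,11,12,12,13,13,14,14,15,15,16,16,17,17,18,18,19,19
w: 0,0,0,0,0,0,0,0,0,0,0,0,0,0,0,0,0,0,0,0,0,0,0,0,0,0,0,0,0,0,0,0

steps = 29; useful = 658; efficiency = 658/928 = 329/464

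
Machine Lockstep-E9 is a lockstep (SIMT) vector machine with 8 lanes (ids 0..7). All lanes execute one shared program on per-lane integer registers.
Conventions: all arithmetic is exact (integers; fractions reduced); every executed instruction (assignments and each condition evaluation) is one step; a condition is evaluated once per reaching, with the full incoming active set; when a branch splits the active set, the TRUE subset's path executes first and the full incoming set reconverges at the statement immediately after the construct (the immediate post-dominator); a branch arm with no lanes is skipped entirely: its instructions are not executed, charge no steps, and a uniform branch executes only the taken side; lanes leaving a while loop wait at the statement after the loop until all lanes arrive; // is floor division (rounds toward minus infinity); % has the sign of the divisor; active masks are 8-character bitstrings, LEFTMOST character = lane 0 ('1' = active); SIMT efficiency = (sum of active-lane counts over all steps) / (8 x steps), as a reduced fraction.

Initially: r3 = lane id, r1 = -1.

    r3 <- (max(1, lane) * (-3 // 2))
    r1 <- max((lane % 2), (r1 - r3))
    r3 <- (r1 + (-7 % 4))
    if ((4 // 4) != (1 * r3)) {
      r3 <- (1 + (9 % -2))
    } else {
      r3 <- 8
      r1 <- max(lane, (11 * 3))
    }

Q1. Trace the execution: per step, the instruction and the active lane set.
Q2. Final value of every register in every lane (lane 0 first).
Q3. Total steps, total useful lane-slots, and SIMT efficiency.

step 0: r3 <- (max(1, lane) * (-3 // 2)) 11111111
step 1: r1 <- max((lane % 2), (r1 - r3)) 11111111
step 2: r3 <- (r1 + (-7 % 4))        11111111
step 3: eval ((4 // 4) != (1 * r3))  11111111
step 4: r3 <- (1 + (9 % -2))         11111111

Answer: 5 steps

r3: 0,0,0,0,0,0,0,0
r1: 1,1,3,5,7,9,11,13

steps = 5; useful = 40; efficiency = 40/40 = 1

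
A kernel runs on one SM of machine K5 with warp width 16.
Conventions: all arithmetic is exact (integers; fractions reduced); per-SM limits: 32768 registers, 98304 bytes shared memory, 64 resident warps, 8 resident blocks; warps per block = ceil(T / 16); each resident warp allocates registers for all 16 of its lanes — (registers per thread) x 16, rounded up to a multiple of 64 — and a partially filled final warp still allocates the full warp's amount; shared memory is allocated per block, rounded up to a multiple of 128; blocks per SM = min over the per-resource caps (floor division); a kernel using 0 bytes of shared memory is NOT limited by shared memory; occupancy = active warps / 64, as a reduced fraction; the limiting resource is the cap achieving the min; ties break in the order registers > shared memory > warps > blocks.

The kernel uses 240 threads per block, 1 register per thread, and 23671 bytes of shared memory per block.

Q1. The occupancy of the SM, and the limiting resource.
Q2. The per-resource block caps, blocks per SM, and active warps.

Answer: occupancy 15/16, limited by shared memory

registers: 34 blocks
shared memory: 4 blocks
warps: 4 blocks
blocks: 8 blocks

Answer: 4 blocks, 60 active warps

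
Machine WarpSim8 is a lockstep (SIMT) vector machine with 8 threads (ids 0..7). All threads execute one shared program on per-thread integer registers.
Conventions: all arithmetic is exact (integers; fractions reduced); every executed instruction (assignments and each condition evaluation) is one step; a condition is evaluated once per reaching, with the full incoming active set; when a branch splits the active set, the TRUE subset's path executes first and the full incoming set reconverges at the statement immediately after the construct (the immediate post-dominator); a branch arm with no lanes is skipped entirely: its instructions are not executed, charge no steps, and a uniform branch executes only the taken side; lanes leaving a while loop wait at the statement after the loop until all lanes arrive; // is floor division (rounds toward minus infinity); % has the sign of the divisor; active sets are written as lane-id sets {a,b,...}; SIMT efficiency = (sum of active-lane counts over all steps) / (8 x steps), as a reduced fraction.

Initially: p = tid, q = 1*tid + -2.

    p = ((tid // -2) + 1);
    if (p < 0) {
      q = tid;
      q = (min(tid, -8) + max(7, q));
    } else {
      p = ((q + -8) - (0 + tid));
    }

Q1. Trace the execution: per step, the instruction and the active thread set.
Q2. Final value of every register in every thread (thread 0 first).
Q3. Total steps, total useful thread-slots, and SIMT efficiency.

step 0: p <- ((tid // -2) + 1)       {0,1,2,3,4,5,6,7}
step 1: eval (p < 0)                 {0,1,2,3,4,5,6,7}
step 2: q <- tid                     {3,4,5,6,7}
step 3: q <- (min(tid, -8) + max(7, q)) {3,4,5,6,7}
step 4: p <- ((q + -8) - (0 + tid))  {0,1,2}

Answer: 5 steps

p: -10,-10,-10,-1,-1,-2,-2,-3
q: -2,-1,0,-1,-1,-1,-1,-1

steps = 5; useful = 29; efficiency = 29/40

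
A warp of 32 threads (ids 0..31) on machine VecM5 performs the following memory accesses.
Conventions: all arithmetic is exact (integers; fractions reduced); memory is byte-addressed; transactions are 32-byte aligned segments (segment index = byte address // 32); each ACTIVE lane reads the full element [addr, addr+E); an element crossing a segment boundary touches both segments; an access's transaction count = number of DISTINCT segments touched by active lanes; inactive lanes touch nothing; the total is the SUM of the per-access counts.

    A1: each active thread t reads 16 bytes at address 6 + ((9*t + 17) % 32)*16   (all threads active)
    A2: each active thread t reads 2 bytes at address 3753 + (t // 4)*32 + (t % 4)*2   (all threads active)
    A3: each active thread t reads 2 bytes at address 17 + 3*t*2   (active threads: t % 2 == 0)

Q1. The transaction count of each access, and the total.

A1: 17 transactions
A2: 8 transactions
A3: 7 transactions

Answer: 17,8,7; total 32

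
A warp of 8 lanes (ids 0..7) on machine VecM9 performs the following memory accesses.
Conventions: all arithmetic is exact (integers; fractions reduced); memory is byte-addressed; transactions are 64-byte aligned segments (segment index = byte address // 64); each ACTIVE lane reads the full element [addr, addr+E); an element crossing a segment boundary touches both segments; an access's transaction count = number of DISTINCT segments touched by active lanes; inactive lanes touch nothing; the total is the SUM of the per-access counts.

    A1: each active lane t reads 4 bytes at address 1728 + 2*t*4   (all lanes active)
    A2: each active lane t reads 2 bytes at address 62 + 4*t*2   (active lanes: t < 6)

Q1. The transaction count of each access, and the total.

A1: 1 transaction
A2: 2 transactions

Answer: 1,2; total 3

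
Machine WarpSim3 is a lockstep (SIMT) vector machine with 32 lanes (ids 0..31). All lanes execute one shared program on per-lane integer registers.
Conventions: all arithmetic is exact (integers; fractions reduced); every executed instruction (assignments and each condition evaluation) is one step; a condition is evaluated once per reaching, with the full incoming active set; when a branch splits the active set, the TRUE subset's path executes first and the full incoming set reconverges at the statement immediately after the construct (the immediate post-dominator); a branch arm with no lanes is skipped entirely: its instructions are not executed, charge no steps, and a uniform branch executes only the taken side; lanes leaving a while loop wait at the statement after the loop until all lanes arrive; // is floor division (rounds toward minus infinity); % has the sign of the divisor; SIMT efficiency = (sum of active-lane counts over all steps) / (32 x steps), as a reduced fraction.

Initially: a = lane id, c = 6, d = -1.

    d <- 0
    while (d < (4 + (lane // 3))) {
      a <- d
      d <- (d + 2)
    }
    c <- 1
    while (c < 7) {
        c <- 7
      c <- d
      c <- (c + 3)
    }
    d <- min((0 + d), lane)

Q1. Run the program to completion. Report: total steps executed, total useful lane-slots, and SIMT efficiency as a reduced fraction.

Answer: 30 steps, 735 useful, 49/64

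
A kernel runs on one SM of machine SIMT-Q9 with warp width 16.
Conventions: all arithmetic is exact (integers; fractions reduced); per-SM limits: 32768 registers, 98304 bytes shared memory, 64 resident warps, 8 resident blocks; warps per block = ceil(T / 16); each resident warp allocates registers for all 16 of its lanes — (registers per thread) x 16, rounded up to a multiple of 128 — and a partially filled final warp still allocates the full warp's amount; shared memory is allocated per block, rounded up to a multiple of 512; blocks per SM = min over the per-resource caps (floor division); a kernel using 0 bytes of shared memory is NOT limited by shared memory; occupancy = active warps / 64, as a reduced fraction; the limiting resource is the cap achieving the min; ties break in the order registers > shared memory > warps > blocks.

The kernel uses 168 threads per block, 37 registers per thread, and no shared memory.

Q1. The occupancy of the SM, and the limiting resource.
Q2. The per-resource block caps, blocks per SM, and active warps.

Answer: occupancy 11/16, limited by registers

registers: 4 blocks
shared memory: no limit (kernel uses none)
warps: 5 blocks
blocks: 8 blocks

Answer: 4 blocks, 44 active warps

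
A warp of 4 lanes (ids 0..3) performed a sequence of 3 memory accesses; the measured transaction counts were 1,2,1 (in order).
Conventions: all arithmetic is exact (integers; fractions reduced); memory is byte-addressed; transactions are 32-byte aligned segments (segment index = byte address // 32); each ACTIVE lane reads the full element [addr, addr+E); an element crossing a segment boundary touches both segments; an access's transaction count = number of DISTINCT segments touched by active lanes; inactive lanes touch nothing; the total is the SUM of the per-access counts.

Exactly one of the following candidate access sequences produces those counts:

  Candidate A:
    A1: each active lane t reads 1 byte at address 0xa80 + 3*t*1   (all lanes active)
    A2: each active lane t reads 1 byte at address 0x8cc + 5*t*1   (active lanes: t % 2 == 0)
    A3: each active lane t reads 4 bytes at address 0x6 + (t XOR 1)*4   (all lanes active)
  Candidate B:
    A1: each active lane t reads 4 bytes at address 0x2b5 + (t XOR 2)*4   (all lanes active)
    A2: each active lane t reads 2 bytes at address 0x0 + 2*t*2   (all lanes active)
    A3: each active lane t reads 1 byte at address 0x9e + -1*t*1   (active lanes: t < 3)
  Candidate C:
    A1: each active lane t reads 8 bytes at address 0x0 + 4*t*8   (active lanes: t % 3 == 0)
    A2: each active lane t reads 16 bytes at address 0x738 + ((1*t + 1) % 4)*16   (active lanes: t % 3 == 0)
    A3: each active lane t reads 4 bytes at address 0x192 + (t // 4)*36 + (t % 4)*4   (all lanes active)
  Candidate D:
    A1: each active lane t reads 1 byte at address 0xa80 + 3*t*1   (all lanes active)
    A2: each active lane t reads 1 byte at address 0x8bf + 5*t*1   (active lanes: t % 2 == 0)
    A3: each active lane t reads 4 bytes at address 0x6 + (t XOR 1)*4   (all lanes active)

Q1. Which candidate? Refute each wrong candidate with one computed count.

A: A2 gives 1 transaction, not 2
B: A1 gives 2 transactions, not 1
C: A1 gives 2 transactions, not 1
D: all counts match (1,2,1)

Answer: D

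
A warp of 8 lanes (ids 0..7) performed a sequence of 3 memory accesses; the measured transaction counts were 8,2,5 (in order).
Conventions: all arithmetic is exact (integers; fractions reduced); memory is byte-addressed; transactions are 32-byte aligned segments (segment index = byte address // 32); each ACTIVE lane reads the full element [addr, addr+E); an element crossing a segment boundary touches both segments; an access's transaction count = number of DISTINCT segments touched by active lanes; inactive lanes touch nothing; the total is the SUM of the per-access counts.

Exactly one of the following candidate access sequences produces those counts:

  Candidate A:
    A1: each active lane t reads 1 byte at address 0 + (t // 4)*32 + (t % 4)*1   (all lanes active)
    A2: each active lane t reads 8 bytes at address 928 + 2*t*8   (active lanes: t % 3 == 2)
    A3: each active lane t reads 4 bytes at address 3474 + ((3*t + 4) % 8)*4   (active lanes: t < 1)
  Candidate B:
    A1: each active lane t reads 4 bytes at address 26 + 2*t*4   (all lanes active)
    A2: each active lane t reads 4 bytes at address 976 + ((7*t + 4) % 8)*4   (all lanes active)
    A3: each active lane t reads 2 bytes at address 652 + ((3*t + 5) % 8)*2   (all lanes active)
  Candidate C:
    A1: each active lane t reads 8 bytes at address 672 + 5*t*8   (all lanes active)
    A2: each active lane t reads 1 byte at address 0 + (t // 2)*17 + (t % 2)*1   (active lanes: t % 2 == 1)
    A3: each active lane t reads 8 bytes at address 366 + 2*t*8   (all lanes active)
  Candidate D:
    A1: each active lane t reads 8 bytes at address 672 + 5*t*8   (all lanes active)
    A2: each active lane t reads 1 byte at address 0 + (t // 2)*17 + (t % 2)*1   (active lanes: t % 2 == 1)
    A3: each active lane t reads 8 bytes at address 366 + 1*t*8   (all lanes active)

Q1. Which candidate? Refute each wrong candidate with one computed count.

A: A1 gives 2 transactions, not 8
B: A1 gives 3 transactions, not 8
D: A3 gives 3 transactions, not 5
C: all counts match (8,2,5)

Answer: C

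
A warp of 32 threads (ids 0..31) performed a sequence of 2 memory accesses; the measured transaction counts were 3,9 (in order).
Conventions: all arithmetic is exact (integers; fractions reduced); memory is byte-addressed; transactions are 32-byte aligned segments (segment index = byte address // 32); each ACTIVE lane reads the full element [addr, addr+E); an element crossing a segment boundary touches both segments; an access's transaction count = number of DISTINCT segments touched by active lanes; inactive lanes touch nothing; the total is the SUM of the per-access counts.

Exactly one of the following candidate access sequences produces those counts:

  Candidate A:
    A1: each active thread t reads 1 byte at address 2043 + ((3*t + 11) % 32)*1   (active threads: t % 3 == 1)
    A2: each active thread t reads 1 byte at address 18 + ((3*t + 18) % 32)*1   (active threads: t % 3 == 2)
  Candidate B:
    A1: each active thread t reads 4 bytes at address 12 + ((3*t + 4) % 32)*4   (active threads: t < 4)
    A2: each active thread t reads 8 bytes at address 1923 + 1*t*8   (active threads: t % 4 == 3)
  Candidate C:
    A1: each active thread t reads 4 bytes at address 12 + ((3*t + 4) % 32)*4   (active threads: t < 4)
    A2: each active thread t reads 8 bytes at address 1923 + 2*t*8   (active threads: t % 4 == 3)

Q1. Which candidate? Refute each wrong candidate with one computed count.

A: A1 gives 2 transactions, not 3
C: A2 gives 8 transactions, not 9
B: all counts match (3,9)

Answer: B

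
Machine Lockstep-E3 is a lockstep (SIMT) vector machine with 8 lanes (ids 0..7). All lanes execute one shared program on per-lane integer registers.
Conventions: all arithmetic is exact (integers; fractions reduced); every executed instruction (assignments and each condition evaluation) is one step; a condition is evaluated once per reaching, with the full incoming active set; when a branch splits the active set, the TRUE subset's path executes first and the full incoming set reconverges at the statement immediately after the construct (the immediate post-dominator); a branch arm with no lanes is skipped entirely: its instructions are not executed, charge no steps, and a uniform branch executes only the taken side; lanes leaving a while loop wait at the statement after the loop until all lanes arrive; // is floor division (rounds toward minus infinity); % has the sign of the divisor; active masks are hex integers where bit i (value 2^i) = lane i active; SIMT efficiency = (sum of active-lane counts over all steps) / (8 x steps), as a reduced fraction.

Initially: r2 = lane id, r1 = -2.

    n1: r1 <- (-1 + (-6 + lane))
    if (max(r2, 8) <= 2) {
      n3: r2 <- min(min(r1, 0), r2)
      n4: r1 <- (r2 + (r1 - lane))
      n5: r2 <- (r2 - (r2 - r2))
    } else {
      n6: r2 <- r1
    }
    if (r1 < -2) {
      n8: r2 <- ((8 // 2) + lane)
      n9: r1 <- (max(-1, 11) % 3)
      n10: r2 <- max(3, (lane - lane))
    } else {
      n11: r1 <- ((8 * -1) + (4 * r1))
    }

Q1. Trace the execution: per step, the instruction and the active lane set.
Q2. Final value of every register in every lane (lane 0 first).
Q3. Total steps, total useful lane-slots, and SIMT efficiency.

step 0: r1 <- (-1 + (-6 + lane))     0xff
step 1: eval (max(r2, 8) <= 2)       0xff
step 2: r2 <- r1                     0xff
step 3: eval (r1 < -2)               0xff
step 4: r2 <- ((8 // 2) + lane)      0x1f
step 5: r1 <- (max(-1, 11) % 3)      0x1f
step 6: r2 <- max(3, (lane - lane))  0x1f
step 7: r1 <- ((8 * -1) + (4 * r1))  0xe0

Answer: 8 steps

r2: 3,3,3,3,3,-2,-1,0
r1: 2,2,2,2,2,-16,-12,-8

steps = 8; useful = 50; efficiency = 50/64 = 25/32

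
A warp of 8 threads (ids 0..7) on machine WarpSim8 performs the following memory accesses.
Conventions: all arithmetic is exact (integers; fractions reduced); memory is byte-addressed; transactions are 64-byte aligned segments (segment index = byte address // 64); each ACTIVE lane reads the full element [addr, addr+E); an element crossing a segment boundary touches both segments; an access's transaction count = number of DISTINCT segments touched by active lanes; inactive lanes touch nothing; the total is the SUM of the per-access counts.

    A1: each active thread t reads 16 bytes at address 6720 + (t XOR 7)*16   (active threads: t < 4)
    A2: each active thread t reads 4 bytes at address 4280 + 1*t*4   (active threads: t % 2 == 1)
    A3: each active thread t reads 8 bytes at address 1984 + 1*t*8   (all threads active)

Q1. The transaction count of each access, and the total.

A1: 1 transaction
A2: 2 transactions
A3: 1 transaction

Answer: 1,2,1; total 4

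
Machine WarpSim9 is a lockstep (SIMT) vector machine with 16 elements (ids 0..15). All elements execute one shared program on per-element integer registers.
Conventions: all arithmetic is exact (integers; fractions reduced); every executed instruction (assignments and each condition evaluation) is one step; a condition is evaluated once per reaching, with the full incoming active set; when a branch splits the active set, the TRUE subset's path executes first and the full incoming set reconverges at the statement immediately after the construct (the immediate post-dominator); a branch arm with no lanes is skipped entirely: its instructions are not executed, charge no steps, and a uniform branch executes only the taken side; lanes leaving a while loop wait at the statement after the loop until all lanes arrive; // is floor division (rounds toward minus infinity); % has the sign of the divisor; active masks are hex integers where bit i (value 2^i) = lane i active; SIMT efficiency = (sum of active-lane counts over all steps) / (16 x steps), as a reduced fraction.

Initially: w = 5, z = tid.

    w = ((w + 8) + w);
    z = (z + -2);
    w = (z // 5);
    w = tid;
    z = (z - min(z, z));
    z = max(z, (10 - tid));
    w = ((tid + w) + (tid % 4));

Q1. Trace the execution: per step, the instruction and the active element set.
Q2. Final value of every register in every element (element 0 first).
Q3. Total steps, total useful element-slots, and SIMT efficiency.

step 0: w <- ((w + 8) + w)           0xffff
step 1: z <- (z + -2)                0xffff
step 2: w <- (z // 5)                0xffff
step 3: w <- tid                     0xffff
step 4: z <- (z - min(z, z))         0xffff
step 5: z <- max(z, (10 - tid))      0xffff
step 6: w <- ((tid + w) + (tid % 4)) 0xffff

Answer: 7 steps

w: 0,3,6,9,8,11,14,17,16,19,22,25,24,27,30,33
z: 10,9,8,7,6,5,4,3,2,1,0,0,0,0,0,0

steps = 7; useful = 112; efficiency = 112/112 = 1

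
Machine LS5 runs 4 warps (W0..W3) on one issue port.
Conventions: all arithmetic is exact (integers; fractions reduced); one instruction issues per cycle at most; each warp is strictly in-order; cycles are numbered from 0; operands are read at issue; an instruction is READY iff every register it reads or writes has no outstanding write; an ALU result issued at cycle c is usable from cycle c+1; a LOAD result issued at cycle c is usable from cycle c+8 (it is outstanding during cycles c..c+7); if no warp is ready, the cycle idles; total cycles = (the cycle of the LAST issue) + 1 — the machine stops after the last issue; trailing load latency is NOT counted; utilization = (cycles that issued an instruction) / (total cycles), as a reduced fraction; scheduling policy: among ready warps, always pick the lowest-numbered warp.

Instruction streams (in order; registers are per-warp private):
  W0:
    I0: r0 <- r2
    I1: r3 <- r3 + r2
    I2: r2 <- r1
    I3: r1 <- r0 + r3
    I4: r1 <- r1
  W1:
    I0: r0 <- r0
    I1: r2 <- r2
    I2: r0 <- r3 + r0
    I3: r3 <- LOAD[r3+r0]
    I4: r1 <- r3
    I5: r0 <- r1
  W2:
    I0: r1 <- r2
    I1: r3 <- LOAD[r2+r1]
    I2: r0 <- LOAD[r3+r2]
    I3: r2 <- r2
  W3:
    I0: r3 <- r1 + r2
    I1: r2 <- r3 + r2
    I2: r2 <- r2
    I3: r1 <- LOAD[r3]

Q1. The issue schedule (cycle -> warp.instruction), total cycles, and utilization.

cycle 0: W0.I0
cycle 1: W0.I1
cycle 2: W0.I2
cycle 3: W0.I3
cycle 4: W0.I4
cycle 5: W1.I0
cycle 6: W1.I1
cycle 7: W1.I2
cycle 8: W1.I3
cycle 9: W2.I0
cycle 10: W2.I1
cycle 11: W3.I0
cycle 12: W3.I1
cycle 13: W3.I2
cycle 14: W3.I3
cycle 15: idle
cycle 16: W1.I4
cycle 17: W1.I5
cycle 18: W2.I2
cycle 19: W2.I3

Answer: 20 cycles, utilization 19/20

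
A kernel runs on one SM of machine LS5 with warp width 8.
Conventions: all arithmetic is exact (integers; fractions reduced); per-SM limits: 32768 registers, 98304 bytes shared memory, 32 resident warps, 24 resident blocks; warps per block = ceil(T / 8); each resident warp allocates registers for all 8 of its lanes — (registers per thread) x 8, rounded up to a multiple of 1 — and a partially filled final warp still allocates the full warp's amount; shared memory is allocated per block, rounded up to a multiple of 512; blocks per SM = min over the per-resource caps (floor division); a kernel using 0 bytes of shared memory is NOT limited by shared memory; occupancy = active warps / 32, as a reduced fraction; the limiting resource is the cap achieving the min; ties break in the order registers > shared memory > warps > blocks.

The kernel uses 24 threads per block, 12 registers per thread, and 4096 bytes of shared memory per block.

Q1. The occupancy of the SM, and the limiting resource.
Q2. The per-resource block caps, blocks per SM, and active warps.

Answer: occupancy 15/16, limited by warps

registers: 113 blocks
shared memory: 24 blocks
warps: 10 blocks
blocks: 24 blocks

Answer: 10 blocks, 30 active warps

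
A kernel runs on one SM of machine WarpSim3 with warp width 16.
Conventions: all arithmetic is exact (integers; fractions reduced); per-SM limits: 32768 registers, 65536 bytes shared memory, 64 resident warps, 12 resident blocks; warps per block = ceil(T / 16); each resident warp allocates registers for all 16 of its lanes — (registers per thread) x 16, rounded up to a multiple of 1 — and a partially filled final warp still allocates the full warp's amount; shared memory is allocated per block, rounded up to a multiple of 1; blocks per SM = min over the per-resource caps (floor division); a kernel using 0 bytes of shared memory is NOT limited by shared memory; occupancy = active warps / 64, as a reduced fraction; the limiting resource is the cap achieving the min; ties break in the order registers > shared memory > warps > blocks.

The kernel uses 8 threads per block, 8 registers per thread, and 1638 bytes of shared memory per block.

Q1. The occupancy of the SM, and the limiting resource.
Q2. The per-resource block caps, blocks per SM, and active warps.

Answer: occupancy 3/16, limited by blocks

registers: 256 blocks
shared memory: 40 blocks
warps: 64 blocks
blocks: 12 blocks

Answer: 12 blocks, 12 active warps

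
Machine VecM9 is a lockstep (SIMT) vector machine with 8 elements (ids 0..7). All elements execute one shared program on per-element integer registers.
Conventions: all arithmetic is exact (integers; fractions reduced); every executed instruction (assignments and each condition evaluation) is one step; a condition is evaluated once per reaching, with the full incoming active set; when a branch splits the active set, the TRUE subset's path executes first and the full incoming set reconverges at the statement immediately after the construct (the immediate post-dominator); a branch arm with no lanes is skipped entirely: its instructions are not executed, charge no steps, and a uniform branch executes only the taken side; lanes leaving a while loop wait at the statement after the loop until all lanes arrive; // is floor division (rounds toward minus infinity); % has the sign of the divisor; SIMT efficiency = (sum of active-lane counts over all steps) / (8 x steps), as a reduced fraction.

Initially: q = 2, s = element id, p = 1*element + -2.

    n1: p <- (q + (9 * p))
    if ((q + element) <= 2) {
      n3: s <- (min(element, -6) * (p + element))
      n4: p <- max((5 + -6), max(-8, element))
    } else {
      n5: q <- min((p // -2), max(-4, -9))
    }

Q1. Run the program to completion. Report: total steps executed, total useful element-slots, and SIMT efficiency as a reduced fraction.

Answer: 5 steps, 25 useful, 5/8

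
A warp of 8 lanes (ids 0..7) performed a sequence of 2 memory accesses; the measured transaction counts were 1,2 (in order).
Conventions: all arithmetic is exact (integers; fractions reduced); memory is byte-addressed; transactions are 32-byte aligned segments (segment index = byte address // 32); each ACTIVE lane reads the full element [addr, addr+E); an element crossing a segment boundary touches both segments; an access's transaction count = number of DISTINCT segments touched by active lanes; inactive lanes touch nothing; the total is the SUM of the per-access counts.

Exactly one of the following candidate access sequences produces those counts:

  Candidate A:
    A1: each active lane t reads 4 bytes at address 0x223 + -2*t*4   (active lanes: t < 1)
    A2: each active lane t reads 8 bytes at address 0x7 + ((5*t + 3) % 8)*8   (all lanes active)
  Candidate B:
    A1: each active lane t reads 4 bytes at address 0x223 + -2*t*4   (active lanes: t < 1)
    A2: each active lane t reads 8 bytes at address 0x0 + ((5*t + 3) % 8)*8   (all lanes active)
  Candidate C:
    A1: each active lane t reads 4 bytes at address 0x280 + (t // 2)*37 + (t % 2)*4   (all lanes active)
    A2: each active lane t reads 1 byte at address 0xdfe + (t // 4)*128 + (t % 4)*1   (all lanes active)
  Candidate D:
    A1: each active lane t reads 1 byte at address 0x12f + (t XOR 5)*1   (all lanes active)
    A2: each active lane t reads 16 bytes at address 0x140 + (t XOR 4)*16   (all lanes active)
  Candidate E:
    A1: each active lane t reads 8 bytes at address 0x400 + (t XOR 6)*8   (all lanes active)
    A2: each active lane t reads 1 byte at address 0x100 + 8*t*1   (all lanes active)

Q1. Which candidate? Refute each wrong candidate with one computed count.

A: A2 gives 3 transactions, not 2
C: A1 gives 4 transactions, not 1
D: A2 gives 4 transactions, not 2
E: A1 gives 2 transactions, not 1
B: all counts match (1,2)

Answer: B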